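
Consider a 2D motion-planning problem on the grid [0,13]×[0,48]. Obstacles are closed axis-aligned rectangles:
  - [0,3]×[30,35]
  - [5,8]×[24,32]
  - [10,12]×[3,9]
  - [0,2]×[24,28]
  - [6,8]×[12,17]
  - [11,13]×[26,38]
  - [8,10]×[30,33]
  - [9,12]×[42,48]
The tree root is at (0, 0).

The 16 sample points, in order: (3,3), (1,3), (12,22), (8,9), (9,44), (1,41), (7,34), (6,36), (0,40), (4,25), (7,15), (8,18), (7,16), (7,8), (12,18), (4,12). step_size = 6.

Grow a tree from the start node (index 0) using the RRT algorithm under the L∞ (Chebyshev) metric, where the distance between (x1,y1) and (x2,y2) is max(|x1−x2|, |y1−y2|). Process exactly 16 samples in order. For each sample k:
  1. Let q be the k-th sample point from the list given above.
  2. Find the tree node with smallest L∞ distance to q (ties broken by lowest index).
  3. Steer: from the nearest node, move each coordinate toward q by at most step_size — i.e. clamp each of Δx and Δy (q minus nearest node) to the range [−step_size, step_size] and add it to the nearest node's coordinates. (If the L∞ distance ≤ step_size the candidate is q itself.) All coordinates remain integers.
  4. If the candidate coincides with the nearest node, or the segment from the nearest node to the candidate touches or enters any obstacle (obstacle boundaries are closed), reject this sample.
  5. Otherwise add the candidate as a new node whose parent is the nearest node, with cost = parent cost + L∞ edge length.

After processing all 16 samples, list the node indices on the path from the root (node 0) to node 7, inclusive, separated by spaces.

1. q=(3,3) nearest=0 d=3 new=(3,3) → add node 1 parent=0 cost=3
2. q=(1,3) nearest=1 d=2 new=(1,3) → add node 2 parent=1 cost=5
3. q=(12,22) nearest=1 d=19 new=(9,9) → add node 3 parent=1 cost=9
4. q=(8,9) nearest=3 d=1 new=(8,9) → add node 4 parent=3 cost=10
5. q=(9,44) nearest=3 d=35 new=(9,15) → add node 5 parent=3 cost=15
6. q=(1,41) nearest=5 d=26 new=(3,21) → blocked by [6,8]×[12,17], reject
7. q=(7,34) nearest=5 d=19 new=(7,21) → add node 6 parent=5 cost=21
8. q=(6,36) nearest=6 d=15 new=(6,27) → blocked by [5,8]×[24,32], reject
9. q=(0,40) nearest=6 d=19 new=(1,27) → blocked by [0,2]×[24,28], reject
10. q=(4,25) nearest=6 d=4 new=(4,25) → add node 7 parent=6 cost=25
11. q=(7,15) nearest=5 d=2 new=(7,15) → blocked by [6,8]×[12,17], reject
12. q=(8,18) nearest=5 d=3 new=(8,18) → add node 8 parent=5 cost=18
13. q=(7,16) nearest=5 d=2 new=(7,16) → blocked by [6,8]×[12,17], reject
14. q=(7,8) nearest=4 d=1 new=(7,8) → add node 9 parent=4 cost=11
15. q=(12,18) nearest=5 d=3 new=(12,18) → add node 10 parent=5 cost=18
16. q=(4,12) nearest=4 d=4 new=(4,12) → add node 11 parent=4 cost=14

Path: 0 1 3 5 6 7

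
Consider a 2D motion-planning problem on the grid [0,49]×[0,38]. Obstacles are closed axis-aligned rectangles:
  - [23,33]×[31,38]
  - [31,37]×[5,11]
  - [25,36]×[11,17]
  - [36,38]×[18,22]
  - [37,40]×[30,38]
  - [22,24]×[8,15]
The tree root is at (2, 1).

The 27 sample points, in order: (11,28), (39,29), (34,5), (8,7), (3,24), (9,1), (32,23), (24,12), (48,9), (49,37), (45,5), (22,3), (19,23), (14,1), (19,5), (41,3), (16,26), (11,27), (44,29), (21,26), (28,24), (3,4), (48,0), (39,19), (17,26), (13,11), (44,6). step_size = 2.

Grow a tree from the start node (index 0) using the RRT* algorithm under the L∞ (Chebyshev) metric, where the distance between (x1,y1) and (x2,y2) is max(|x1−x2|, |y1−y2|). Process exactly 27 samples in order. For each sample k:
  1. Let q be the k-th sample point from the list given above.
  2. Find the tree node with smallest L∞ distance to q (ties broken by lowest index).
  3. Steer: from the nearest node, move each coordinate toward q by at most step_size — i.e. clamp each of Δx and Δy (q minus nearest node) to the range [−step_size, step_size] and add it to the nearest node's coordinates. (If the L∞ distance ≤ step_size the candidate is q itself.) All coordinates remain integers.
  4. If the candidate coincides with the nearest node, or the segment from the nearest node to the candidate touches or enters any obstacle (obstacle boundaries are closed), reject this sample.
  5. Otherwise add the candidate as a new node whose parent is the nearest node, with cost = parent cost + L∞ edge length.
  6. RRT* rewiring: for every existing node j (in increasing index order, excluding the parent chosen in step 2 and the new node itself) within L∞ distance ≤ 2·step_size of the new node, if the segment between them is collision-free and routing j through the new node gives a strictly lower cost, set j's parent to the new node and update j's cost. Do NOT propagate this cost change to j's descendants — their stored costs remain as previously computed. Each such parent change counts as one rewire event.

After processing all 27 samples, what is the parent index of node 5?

Parent of node 5: 4

1. q=(11,28) nearest=0 d=27 new=(4,3) → add node 1 parent=0 cost=2
2. q=(39,29) nearest=1 d=35 new=(6,5) → add node 2 parent=1 cost=4
3. q=(34,5) nearest=2 d=28 new=(8,5) → add node 3 parent=2 cost=6
4. q=(8,7) nearest=2 d=2 new=(8,7) → add node 4 parent=2 cost=6
5. q=(3,24) nearest=4 d=17 new=(6,9) → add node 5 parent=4 cost=8
6. q=(9,1) nearest=2 d=4 new=(8,3) → add node 6 parent=2 cost=6
7. q=(32,23) nearest=3 d=24 new=(10,7) → add node 7 parent=3 cost=8
8. q=(24,12) nearest=7 d=14 new=(12,9) → add node 8 parent=7 cost=10
9. q=(48,9) nearest=8 d=36 new=(14,9) → add node 9 parent=8 cost=12
10. q=(49,37) nearest=9 d=35 new=(16,11) → add node 10 parent=9 cost=14
11. q=(45,5) nearest=10 d=29 new=(18,9) → add node 11 parent=10 cost=16
12. q=(22,3) nearest=11 d=6 new=(20,7) → add node 12 parent=11 cost=18
13. q=(19,23) nearest=10 d=12 new=(18,13) → add node 13 parent=10 cost=16
14. q=(14,1) nearest=3 d=6 new=(10,3) → add node 14 parent=3 cost=8
15. q=(19,5) nearest=12 d=2 new=(19,5) → add node 15 parent=12 cost=20
16. q=(41,3) nearest=12 d=21 new=(22,5) → add node 16 parent=12 cost=20
17. q=(16,26) nearest=13 d=13 new=(16,15) → add node 17 parent=13 cost=18
18. q=(11,27) nearest=17 d=12 new=(14,17) → add node 18 parent=17 cost=20
19. q=(44,29) nearest=12 d=24 new=(22,9) → blocked by [22,24]×[8,15], reject
20. q=(21,26) nearest=18 d=9 new=(16,19) → add node 19 parent=18 cost=22
21. q=(28,24) nearest=13 d=11 new=(20,15) → add node 20 parent=13 cost=18
22. q=(3,4) nearest=1 d=1 new=(3,4) → add node 21 parent=1 cost=3
23. q=(48,0) nearest=16 d=26 new=(24,3) → add node 22 parent=16 cost=22
24. q=(39,19) nearest=22 d=16 new=(26,5) → add node 23 parent=22 cost=24
25. q=(17,26) nearest=19 d=7 new=(17,21) → add node 24 parent=19 cost=24
26. q=(13,11) nearest=8 d=2 new=(13,11) → add node 25 parent=8 cost=12; rewire 17→25 (16<18)
27. q=(44,6) nearest=23 d=18 new=(28,6) → add node 26 parent=23 cost=26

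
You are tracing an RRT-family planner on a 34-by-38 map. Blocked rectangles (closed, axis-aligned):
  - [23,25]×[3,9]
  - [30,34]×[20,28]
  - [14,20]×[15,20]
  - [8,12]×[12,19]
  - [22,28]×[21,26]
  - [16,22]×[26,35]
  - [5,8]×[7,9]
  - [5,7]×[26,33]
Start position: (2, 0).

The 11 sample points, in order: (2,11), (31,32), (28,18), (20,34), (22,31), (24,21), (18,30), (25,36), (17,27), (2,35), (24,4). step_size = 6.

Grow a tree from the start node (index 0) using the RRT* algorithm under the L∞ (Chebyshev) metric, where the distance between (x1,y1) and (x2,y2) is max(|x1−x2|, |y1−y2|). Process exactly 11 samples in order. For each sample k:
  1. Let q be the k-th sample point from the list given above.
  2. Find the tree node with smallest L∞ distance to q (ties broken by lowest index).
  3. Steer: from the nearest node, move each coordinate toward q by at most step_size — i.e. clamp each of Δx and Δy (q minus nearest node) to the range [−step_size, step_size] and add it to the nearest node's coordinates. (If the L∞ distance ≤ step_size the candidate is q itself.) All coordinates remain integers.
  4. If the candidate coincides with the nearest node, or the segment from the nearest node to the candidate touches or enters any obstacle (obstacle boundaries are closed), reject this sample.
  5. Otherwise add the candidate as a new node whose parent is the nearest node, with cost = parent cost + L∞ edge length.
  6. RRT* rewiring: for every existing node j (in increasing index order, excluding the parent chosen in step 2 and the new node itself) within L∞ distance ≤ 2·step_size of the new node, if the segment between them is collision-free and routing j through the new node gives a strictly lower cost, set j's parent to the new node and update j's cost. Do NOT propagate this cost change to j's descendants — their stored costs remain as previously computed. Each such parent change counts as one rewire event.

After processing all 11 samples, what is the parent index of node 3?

1. q=(2,11) nearest=0 d=11 new=(2,6) → add node 1 parent=0 cost=6
2. q=(31,32) nearest=1 d=29 new=(8,12) → blocked by [8,12]×[12,19], reject
3. q=(28,18) nearest=0 d=26 new=(8,6) → add node 2 parent=0 cost=6
4. q=(20,34) nearest=1 d=28 new=(8,12) → blocked by [8,12]×[12,19], reject
5. q=(22,31) nearest=1 d=25 new=(8,12) → blocked by [8,12]×[12,19], reject
6. q=(24,21) nearest=2 d=16 new=(14,12) → add node 3 parent=2 cost=12
7. q=(18,30) nearest=3 d=18 new=(18,18) → blocked by [14,20]×[15,20], reject
8. q=(25,36) nearest=3 d=24 new=(20,18) → blocked by [14,20]×[15,20], reject
9. q=(17,27) nearest=3 d=15 new=(17,18) → blocked by [14,20]×[15,20], reject
10. q=(2,35) nearest=3 d=23 new=(8,18) → blocked by [8,12]×[12,19], reject
11. q=(24,4) nearest=3 d=10 new=(20,6) → add node 4 parent=3 cost=18

Parent of node 3: 2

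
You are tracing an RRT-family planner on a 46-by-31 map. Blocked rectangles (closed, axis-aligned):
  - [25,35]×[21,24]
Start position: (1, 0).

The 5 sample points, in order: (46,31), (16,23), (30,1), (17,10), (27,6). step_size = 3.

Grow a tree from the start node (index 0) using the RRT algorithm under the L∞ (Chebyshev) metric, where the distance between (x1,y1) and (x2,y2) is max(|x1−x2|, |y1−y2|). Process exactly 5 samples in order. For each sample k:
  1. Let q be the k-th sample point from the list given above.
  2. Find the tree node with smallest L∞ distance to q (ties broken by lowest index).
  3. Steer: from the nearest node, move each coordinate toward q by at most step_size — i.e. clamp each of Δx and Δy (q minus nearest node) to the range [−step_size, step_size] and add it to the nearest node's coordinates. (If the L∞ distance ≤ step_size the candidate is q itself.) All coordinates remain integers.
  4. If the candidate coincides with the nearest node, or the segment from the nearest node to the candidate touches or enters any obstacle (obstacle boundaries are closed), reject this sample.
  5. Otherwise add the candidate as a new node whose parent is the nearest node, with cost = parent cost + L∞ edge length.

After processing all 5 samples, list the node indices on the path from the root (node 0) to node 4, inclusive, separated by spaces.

Path: 0 1 2 3 4

1. q=(46,31) nearest=0 d=45 new=(4,3) → add node 1 parent=0 cost=3
2. q=(16,23) nearest=1 d=20 new=(7,6) → add node 2 parent=1 cost=6
3. q=(30,1) nearest=2 d=23 new=(10,3) → add node 3 parent=2 cost=9
4. q=(17,10) nearest=3 d=7 new=(13,6) → add node 4 parent=3 cost=12
5. q=(27,6) nearest=4 d=14 new=(16,6) → add node 5 parent=4 cost=15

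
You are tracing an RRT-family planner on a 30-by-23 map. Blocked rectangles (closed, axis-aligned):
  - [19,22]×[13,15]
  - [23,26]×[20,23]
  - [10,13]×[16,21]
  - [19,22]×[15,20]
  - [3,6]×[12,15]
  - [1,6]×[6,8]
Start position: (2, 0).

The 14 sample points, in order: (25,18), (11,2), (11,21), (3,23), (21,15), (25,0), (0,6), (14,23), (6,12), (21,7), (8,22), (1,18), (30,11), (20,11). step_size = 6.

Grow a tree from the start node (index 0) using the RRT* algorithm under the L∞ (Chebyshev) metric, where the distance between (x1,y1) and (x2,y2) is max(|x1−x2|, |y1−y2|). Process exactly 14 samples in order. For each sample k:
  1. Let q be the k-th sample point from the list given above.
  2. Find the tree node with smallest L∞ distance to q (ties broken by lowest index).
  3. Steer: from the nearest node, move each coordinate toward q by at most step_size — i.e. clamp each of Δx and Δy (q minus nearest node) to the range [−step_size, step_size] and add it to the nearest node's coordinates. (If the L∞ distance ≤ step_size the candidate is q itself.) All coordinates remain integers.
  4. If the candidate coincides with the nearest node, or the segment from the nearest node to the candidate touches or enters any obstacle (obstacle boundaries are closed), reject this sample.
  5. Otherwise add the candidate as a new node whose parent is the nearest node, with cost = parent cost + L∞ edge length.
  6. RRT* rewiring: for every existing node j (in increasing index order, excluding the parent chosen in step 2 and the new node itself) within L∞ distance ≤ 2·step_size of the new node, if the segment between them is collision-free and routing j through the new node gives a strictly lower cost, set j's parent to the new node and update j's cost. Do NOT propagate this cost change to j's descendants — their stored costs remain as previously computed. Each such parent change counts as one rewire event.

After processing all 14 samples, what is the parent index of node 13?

1. q=(25,18) nearest=0 d=23 new=(8,6) → add node 1 parent=0 cost=6
2. q=(11,2) nearest=1 d=4 new=(11,2) → add node 2 parent=1 cost=10
3. q=(11,21) nearest=1 d=15 new=(11,12) → add node 3 parent=1 cost=12
4. q=(3,23) nearest=3 d=11 new=(5,18) → add node 4 parent=3 cost=18
5. q=(21,15) nearest=3 d=10 new=(17,15) → add node 5 parent=3 cost=18
6. q=(25,0) nearest=2 d=14 new=(17,0) → add node 6 parent=2 cost=16
7. q=(0,6) nearest=0 d=6 new=(0,6) → add node 7 parent=0 cost=6
8. q=(14,23) nearest=5 d=8 new=(14,21) → add node 8 parent=5 cost=24
9. q=(6,12) nearest=3 d=5 new=(6,12) → blocked by [3,6]×[12,15], reject
10. q=(21,7) nearest=6 d=7 new=(21,6) → add node 9 parent=6 cost=22
11. q=(8,22) nearest=4 d=4 new=(8,22) → add node 10 parent=4 cost=22
12. q=(1,18) nearest=4 d=4 new=(1,18) → add node 11 parent=4 cost=22
13. q=(30,11) nearest=9 d=9 new=(27,11) → add node 12 parent=9 cost=28
14. q=(20,11) nearest=5 d=4 new=(20,11) → add node 13 parent=5 cost=22

Parent of node 13: 5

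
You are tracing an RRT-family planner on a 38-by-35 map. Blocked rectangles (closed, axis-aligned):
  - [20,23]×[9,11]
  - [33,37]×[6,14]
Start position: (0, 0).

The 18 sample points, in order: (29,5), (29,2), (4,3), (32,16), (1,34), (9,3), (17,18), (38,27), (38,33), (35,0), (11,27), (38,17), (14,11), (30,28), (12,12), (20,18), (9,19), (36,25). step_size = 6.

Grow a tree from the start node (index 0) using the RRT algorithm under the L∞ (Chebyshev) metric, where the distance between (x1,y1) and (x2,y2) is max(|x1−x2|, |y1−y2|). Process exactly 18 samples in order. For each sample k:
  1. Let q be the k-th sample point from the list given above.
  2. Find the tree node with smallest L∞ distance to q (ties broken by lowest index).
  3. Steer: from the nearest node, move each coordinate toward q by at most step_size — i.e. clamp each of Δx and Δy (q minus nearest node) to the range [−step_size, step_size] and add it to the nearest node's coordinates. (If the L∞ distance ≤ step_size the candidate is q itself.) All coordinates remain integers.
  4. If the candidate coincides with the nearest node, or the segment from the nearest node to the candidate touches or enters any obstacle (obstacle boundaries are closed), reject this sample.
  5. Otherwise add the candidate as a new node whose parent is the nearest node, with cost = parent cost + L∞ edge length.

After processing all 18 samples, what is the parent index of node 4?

Parent of node 4: 2

1. q=(29,5) nearest=0 d=29 new=(6,5) → add node 1 parent=0 cost=6
2. q=(29,2) nearest=1 d=23 new=(12,2) → add node 2 parent=1 cost=12
3. q=(4,3) nearest=1 d=2 new=(4,3) → add node 3 parent=1 cost=8
4. q=(32,16) nearest=2 d=20 new=(18,8) → add node 4 parent=2 cost=18
5. q=(1,34) nearest=4 d=26 new=(12,14) → add node 5 parent=4 cost=24
6. q=(9,3) nearest=1 d=3 new=(9,3) → add node 6 parent=1 cost=9
7. q=(17,18) nearest=5 d=5 new=(17,18) → add node 7 parent=5 cost=29
8. q=(38,27) nearest=4 d=20 new=(24,14) → blocked by [20,23]×[9,11], reject
9. q=(38,33) nearest=7 d=21 new=(23,24) → add node 8 parent=7 cost=35
10. q=(35,0) nearest=4 d=17 new=(24,2) → add node 9 parent=4 cost=24
11. q=(11,27) nearest=7 d=9 new=(11,24) → add node 10 parent=7 cost=35
12. q=(38,17) nearest=8 d=15 new=(29,18) → add node 11 parent=8 cost=41
13. q=(14,11) nearest=5 d=3 new=(14,11) → add node 12 parent=5 cost=27
14. q=(30,28) nearest=8 d=7 new=(29,28) → add node 13 parent=8 cost=41
15. q=(12,12) nearest=5 d=2 new=(12,12) → add node 14 parent=5 cost=26
16. q=(20,18) nearest=7 d=3 new=(20,18) → add node 15 parent=7 cost=32
17. q=(9,19) nearest=5 d=5 new=(9,19) → add node 16 parent=5 cost=29
18. q=(36,25) nearest=11 d=7 new=(35,24) → add node 17 parent=11 cost=47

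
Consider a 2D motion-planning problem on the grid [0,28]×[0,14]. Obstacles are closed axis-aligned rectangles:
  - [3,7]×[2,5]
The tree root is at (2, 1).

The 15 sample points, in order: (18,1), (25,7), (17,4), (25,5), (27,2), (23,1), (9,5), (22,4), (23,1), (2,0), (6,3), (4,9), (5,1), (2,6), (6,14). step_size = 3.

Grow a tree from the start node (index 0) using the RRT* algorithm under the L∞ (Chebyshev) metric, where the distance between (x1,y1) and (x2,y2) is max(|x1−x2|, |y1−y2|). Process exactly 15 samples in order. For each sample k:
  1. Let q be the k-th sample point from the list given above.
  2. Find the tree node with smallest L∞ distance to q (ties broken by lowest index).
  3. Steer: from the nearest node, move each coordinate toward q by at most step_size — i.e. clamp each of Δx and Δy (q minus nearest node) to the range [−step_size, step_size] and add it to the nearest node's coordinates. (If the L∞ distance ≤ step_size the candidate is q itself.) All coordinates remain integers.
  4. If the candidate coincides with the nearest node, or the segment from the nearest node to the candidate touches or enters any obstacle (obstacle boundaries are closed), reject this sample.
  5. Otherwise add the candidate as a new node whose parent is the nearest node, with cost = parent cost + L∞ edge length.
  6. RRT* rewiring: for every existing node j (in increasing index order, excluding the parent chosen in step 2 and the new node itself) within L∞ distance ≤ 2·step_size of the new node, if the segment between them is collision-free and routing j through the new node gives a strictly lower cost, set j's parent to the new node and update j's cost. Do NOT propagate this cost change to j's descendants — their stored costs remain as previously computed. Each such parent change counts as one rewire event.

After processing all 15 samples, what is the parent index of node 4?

1. q=(18,1) nearest=0 d=16 new=(5,1) → add node 1 parent=0 cost=3
2. q=(25,7) nearest=1 d=20 new=(8,4) → blocked by [3,7]×[2,5], reject
3. q=(17,4) nearest=1 d=12 new=(8,4) → blocked by [3,7]×[2,5], reject
4. q=(25,5) nearest=1 d=20 new=(8,4) → blocked by [3,7]×[2,5], reject
5. q=(27,2) nearest=1 d=22 new=(8,2) → add node 2 parent=1 cost=6
6. q=(23,1) nearest=2 d=15 new=(11,1) → add node 3 parent=2 cost=9
7. q=(9,5) nearest=2 d=3 new=(9,5) → add node 4 parent=2 cost=9
8. q=(22,4) nearest=3 d=11 new=(14,4) → add node 5 parent=3 cost=12
9. q=(23,1) nearest=5 d=9 new=(17,1) → add node 6 parent=5 cost=15
10. q=(2,0) nearest=0 d=1 new=(2,0) → add node 7 parent=0 cost=1
11. q=(6,3) nearest=1 d=2 new=(6,3) → blocked by [3,7]×[2,5], reject
12. q=(4,9) nearest=4 d=5 new=(6,8) → add node 8 parent=4 cost=12
13. q=(5,1) nearest=1 d=0 → coincident, reject
14. q=(2,6) nearest=8 d=4 new=(3,6) → add node 9 parent=8 cost=15
15. q=(6,14) nearest=8 d=6 new=(6,11) → add node 10 parent=8 cost=15

Parent of node 4: 2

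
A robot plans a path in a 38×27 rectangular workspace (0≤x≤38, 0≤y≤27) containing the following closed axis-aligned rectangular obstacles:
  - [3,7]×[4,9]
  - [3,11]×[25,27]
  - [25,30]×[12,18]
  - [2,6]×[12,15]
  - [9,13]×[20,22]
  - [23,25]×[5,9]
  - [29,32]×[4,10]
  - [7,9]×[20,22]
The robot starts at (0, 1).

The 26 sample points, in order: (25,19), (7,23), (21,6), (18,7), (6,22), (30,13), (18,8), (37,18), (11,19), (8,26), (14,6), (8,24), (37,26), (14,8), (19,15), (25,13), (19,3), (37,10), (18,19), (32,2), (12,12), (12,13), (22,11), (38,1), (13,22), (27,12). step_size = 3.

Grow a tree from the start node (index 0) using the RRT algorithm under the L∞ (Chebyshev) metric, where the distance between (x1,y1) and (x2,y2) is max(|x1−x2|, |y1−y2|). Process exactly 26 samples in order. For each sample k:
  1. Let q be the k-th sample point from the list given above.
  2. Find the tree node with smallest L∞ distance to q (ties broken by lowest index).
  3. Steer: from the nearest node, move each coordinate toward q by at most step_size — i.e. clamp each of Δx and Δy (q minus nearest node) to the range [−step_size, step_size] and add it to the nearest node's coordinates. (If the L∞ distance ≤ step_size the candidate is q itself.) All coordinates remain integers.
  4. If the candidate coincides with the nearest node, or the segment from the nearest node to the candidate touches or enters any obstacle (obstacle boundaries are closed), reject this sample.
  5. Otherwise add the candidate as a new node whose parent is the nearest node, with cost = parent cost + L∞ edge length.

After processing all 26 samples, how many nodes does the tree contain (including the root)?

1. q=(25,19) nearest=0 d=25 new=(3,4) → blocked by [3,7]×[4,9], reject
2. q=(7,23) nearest=0 d=22 new=(3,4) → blocked by [3,7]×[4,9], reject
3. q=(21,6) nearest=0 d=21 new=(3,4) → blocked by [3,7]×[4,9], reject
4. q=(18,7) nearest=0 d=18 new=(3,4) → blocked by [3,7]×[4,9], reject
5. q=(6,22) nearest=0 d=21 new=(3,4) → blocked by [3,7]×[4,9], reject
6. q=(30,13) nearest=0 d=30 new=(3,4) → blocked by [3,7]×[4,9], reject
7. q=(18,8) nearest=0 d=18 new=(3,4) → blocked by [3,7]×[4,9], reject
8. q=(37,18) nearest=0 d=37 new=(3,4) → blocked by [3,7]×[4,9], reject
9. q=(11,19) nearest=0 d=18 new=(3,4) → blocked by [3,7]×[4,9], reject
10. q=(8,26) nearest=0 d=25 new=(3,4) → blocked by [3,7]×[4,9], reject
11. q=(14,6) nearest=0 d=14 new=(3,4) → blocked by [3,7]×[4,9], reject
12. q=(8,24) nearest=0 d=23 new=(3,4) → blocked by [3,7]×[4,9], reject
13. q=(37,26) nearest=0 d=37 new=(3,4) → blocked by [3,7]×[4,9], reject
14. q=(14,8) nearest=0 d=14 new=(3,4) → blocked by [3,7]×[4,9], reject
15. q=(19,15) nearest=0 d=19 new=(3,4) → blocked by [3,7]×[4,9], reject
16. q=(25,13) nearest=0 d=25 new=(3,4) → blocked by [3,7]×[4,9], reject
17. q=(19,3) nearest=0 d=19 new=(3,3) → add node 1 parent=0 cost=3
18. q=(37,10) nearest=1 d=34 new=(6,6) → blocked by [3,7]×[4,9], reject
19. q=(18,19) nearest=1 d=16 new=(6,6) → blocked by [3,7]×[4,9], reject
20. q=(32,2) nearest=1 d=29 new=(6,2) → add node 2 parent=1 cost=6
21. q=(12,12) nearest=1 d=9 new=(6,6) → blocked by [3,7]×[4,9], reject
22. q=(12,13) nearest=1 d=10 new=(6,6) → blocked by [3,7]×[4,9], reject
23. q=(22,11) nearest=2 d=16 new=(9,5) → add node 3 parent=2 cost=9
24. q=(38,1) nearest=3 d=29 new=(12,2) → add node 4 parent=3 cost=12
25. q=(13,22) nearest=3 d=17 new=(12,8) → add node 5 parent=3 cost=12
26. q=(27,12) nearest=4 d=15 new=(15,5) → add node 6 parent=4 cost=15

Node count: 7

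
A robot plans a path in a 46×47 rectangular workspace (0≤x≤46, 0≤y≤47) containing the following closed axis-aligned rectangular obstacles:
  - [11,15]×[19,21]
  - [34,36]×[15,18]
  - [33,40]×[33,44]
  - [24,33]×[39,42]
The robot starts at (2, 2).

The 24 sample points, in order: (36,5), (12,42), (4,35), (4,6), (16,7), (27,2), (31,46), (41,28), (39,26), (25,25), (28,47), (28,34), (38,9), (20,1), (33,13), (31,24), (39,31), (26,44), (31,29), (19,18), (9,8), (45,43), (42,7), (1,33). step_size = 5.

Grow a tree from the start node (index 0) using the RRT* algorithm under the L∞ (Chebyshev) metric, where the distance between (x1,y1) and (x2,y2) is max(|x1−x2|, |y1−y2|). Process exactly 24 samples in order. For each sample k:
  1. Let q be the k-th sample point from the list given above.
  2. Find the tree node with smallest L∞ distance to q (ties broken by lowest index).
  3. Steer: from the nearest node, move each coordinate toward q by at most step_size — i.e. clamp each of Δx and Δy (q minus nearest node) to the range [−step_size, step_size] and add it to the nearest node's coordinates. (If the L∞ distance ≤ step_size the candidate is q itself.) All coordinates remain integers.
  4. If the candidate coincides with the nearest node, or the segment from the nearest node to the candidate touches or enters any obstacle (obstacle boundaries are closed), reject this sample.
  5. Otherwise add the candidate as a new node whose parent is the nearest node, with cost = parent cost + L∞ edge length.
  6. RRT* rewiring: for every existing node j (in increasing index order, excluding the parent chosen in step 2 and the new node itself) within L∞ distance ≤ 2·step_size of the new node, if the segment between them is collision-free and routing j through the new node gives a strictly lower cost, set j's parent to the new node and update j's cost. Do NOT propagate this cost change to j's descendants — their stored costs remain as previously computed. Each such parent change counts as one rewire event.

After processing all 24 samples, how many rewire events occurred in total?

1. q=(36,5) nearest=0 d=34 new=(7,5) → add node 1 parent=0 cost=5
2. q=(12,42) nearest=1 d=37 new=(12,10) → add node 2 parent=1 cost=10
3. q=(4,35) nearest=2 d=25 new=(7,15) → add node 3 parent=2 cost=15
4. q=(4,6) nearest=1 d=3 new=(4,6) → add node 4 parent=1 cost=8
5. q=(16,7) nearest=2 d=4 new=(16,7) → add node 5 parent=2 cost=14
6. q=(27,2) nearest=5 d=11 new=(21,2) → add node 6 parent=5 cost=19
7. q=(31,46) nearest=3 d=31 new=(12,20) → blocked by [11,15]×[19,21], reject
8. q=(41,28) nearest=5 d=25 new=(21,12) → add node 7 parent=5 cost=19
9. q=(39,26) nearest=7 d=18 new=(26,17) → add node 8 parent=7 cost=24
10. q=(25,25) nearest=8 d=8 new=(25,22) → add node 9 parent=8 cost=29
11. q=(28,47) nearest=9 d=25 new=(28,27) → add node 10 parent=9 cost=34
12. q=(28,34) nearest=10 d=7 new=(28,32) → add node 11 parent=10 cost=39
13. q=(38,9) nearest=8 d=12 new=(31,12) → add node 12 parent=8 cost=29
14. q=(20,1) nearest=6 d=1 new=(20,1) → add node 13 parent=6 cost=20
15. q=(33,13) nearest=12 d=2 new=(33,13) → add node 14 parent=12 cost=31
16. q=(31,24) nearest=10 d=3 new=(31,24) → add node 15 parent=10 cost=37
17. q=(39,31) nearest=15 d=8 new=(36,29) → add node 16 parent=15 cost=42
18. q=(26,44) nearest=11 d=12 new=(26,37) → add node 17 parent=11 cost=44
19. q=(31,29) nearest=10 d=3 new=(31,29) → add node 18 parent=10 cost=37
20. q=(19,18) nearest=7 d=6 new=(19,17) → add node 19 parent=7 cost=24
21. q=(9,8) nearest=1 d=3 new=(9,8) → add node 20 parent=1 cost=8; rewire 19→20 (18<24)
22. q=(45,43) nearest=16 d=14 new=(41,34) → blocked by [33,40]×[33,44], reject
23. q=(42,7) nearest=14 d=9 new=(38,8) → add node 21 parent=14 cost=36
24. q=(1,33) nearest=3 d=18 new=(2,20) → add node 22 parent=3 cost=20

Rewire events: 1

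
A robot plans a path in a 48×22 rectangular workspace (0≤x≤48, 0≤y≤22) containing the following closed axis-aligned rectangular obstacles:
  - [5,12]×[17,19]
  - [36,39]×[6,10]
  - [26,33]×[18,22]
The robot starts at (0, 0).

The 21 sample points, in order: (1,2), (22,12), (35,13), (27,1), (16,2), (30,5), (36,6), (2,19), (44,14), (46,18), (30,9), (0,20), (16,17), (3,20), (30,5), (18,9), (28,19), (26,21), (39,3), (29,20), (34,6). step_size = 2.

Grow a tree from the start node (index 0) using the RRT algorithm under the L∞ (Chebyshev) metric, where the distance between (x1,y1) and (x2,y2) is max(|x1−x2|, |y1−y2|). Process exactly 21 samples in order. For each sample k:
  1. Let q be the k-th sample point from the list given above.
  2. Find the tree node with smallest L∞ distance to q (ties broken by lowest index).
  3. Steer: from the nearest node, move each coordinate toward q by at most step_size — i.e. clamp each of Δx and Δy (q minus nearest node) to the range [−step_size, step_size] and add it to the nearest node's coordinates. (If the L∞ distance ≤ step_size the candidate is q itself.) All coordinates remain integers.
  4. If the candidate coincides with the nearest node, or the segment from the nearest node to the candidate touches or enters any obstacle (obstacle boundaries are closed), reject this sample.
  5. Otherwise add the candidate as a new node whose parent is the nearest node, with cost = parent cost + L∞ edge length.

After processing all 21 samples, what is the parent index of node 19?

1. q=(1,2) nearest=0 d=2 new=(1,2) → add node 1 parent=0 cost=2
2. q=(22,12) nearest=1 d=21 new=(3,4) → add node 2 parent=1 cost=4
3. q=(35,13) nearest=2 d=32 new=(5,6) → add node 3 parent=2 cost=6
4. q=(27,1) nearest=3 d=22 new=(7,4) → add node 4 parent=3 cost=8
5. q=(16,2) nearest=4 d=9 new=(9,2) → add node 5 parent=4 cost=10
6. q=(30,5) nearest=5 d=21 new=(11,4) → add node 6 parent=5 cost=12
7. q=(36,6) nearest=6 d=25 new=(13,6) → add node 7 parent=6 cost=14
8. q=(2,19) nearest=3 d=13 new=(3,8) → add node 8 parent=3 cost=8
9. q=(44,14) nearest=7 d=31 new=(15,8) → add node 9 parent=7 cost=16
10. q=(46,18) nearest=9 d=31 new=(17,10) → add node 10 parent=9 cost=18
11. q=(30,9) nearest=10 d=13 new=(19,9) → add node 11 parent=10 cost=20
12. q=(0,20) nearest=8 d=12 new=(1,10) → add node 12 parent=8 cost=10
13. q=(16,17) nearest=10 d=7 new=(16,12) → add node 13 parent=10 cost=20
14. q=(3,20) nearest=12 d=10 new=(3,12) → add node 14 parent=12 cost=12
15. q=(30,5) nearest=11 d=11 new=(21,7) → add node 15 parent=11 cost=22
16. q=(18,9) nearest=10 d=1 new=(18,9) → add node 16 parent=10 cost=19
17. q=(28,19) nearest=11 d=10 new=(21,11) → add node 17 parent=11 cost=22
18. q=(26,21) nearest=13 d=10 new=(18,14) → add node 18 parent=13 cost=22
19. q=(39,3) nearest=15 d=18 new=(23,5) → add node 19 parent=15 cost=24
20. q=(29,20) nearest=17 d=9 new=(23,13) → add node 20 parent=17 cost=24
21. q=(34,6) nearest=19 d=11 new=(25,6) → add node 21 parent=19 cost=26

Parent of node 19: 15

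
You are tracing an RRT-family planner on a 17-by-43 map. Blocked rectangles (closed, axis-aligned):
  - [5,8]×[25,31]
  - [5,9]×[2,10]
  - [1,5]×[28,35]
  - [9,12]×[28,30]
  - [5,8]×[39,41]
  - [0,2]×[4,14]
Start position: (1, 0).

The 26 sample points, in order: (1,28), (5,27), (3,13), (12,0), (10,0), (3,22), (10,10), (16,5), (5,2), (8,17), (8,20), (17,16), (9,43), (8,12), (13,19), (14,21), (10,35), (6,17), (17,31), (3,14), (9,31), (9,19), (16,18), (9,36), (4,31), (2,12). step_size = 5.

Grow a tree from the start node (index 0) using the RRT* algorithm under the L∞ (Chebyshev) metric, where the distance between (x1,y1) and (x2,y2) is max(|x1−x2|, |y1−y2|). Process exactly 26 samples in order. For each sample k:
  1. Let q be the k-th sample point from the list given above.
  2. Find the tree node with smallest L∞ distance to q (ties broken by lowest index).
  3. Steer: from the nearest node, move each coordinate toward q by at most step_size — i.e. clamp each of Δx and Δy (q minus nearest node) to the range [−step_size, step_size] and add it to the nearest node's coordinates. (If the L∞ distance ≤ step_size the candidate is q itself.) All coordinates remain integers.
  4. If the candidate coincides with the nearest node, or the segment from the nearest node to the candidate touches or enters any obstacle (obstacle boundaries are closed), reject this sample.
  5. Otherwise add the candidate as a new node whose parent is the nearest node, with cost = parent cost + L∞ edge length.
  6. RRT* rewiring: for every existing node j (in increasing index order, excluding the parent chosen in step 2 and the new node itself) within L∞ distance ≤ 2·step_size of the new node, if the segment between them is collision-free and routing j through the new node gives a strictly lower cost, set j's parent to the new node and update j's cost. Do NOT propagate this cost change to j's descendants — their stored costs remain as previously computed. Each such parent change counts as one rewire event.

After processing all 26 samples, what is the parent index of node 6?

Parent of node 6: 4

1. q=(1,28) nearest=0 d=28 new=(1,5) → blocked by [0,2]×[4,14], reject
2. q=(5,27) nearest=0 d=27 new=(5,5) → blocked by [5,9]×[2,10], reject
3. q=(3,13) nearest=0 d=13 new=(3,5) → add node 1 parent=0 cost=5
4. q=(12,0) nearest=1 d=9 new=(8,0) → blocked by [5,9]×[2,10], reject
5. q=(10,0) nearest=1 d=7 new=(8,0) → blocked by [5,9]×[2,10], reject
6. q=(3,22) nearest=1 d=17 new=(3,10) → add node 2 parent=1 cost=10
7. q=(10,10) nearest=1 d=7 new=(8,10) → blocked by [5,9]×[2,10], reject
8. q=(16,5) nearest=1 d=13 new=(8,5) → blocked by [5,9]×[2,10], reject
9. q=(5,2) nearest=1 d=3 new=(5,2) → blocked by [5,9]×[2,10], reject
10. q=(8,17) nearest=2 d=7 new=(8,15) → add node 3 parent=2 cost=15
11. q=(8,20) nearest=3 d=5 new=(8,20) → add node 4 parent=3 cost=20
12. q=(17,16) nearest=3 d=9 new=(13,16) → add node 5 parent=3 cost=20
13. q=(9,43) nearest=4 d=23 new=(9,25) → add node 6 parent=4 cost=25
14. q=(8,12) nearest=3 d=3 new=(8,12) → add node 7 parent=3 cost=18
15. q=(13,19) nearest=5 d=3 new=(13,19) → add node 8 parent=5 cost=23
16. q=(14,21) nearest=8 d=2 new=(14,21) → add node 9 parent=8 cost=25
17. q=(10,35) nearest=6 d=10 new=(10,30) → blocked by [9,12]×[28,30], reject
18. q=(6,17) nearest=3 d=2 new=(6,17) → add node 10 parent=3 cost=17
19. q=(17,31) nearest=6 d=8 new=(14,30) → blocked by [9,12]×[28,30], reject
20. q=(3,14) nearest=10 d=3 new=(3,14) → add node 11 parent=10 cost=20
21. q=(9,31) nearest=6 d=6 new=(9,30) → blocked by [9,12]×[28,30], reject
22. q=(9,19) nearest=4 d=1 new=(9,19) → add node 12 parent=4 cost=21
23. q=(16,18) nearest=5 d=3 new=(16,18) → add node 13 parent=5 cost=23
24. q=(9,36) nearest=6 d=11 new=(9,30) → blocked by [9,12]×[28,30], reject
25. q=(4,31) nearest=6 d=6 new=(4,30) → blocked by [5,8]×[25,31], reject
26. q=(2,12) nearest=2 d=2 new=(2,12) → blocked by [0,2]×[4,14], reject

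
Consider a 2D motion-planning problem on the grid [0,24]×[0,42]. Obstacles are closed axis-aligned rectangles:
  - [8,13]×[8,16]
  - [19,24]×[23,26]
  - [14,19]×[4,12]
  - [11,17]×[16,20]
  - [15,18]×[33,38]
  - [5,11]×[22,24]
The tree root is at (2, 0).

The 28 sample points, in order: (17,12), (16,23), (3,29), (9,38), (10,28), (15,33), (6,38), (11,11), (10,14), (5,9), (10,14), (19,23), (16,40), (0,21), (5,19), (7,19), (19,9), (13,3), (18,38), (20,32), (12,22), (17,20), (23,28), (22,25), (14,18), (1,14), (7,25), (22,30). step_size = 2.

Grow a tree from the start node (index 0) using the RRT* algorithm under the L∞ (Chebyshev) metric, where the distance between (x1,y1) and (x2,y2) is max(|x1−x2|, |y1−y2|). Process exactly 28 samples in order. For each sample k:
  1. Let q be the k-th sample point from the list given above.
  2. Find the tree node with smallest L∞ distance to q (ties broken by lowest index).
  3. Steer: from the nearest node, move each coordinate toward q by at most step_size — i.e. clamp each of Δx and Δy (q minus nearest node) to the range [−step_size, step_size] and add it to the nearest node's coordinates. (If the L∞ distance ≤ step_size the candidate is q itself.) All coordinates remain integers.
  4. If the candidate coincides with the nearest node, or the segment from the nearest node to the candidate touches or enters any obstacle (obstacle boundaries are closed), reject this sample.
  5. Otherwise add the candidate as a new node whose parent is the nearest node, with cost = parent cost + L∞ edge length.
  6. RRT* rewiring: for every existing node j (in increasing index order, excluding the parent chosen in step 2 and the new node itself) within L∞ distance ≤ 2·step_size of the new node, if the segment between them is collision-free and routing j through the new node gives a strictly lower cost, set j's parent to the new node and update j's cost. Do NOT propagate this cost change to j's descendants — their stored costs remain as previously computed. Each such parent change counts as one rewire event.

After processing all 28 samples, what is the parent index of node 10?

1. q=(17,12) nearest=0 d=15 new=(4,2) → add node 1 parent=0 cost=2
2. q=(16,23) nearest=1 d=21 new=(6,4) → add node 2 parent=1 cost=4
3. q=(3,29) nearest=2 d=25 new=(4,6) → add node 3 parent=2 cost=6
4. q=(9,38) nearest=3 d=32 new=(6,8) → add node 4 parent=3 cost=8
5. q=(10,28) nearest=4 d=20 new=(8,10) → blocked by [8,13]×[8,16], reject
6. q=(15,33) nearest=4 d=25 new=(8,10) → blocked by [8,13]×[8,16], reject
7. q=(6,38) nearest=4 d=30 new=(6,10) → add node 5 parent=4 cost=10
8. q=(11,11) nearest=4 d=5 new=(8,10) → blocked by [8,13]×[8,16], reject
9. q=(10,14) nearest=5 d=4 new=(8,12) → blocked by [8,13]×[8,16], reject
10. q=(5,9) nearest=4 d=1 new=(5,9) → add node 6 parent=4 cost=9
11. q=(10,14) nearest=5 d=4 new=(8,12) → blocked by [8,13]×[8,16], reject
12. q=(19,23) nearest=5 d=13 new=(8,12) → blocked by [8,13]×[8,16], reject
13. q=(16,40) nearest=5 d=30 new=(8,12) → blocked by [8,13]×[8,16], reject
14. q=(0,21) nearest=5 d=11 new=(4,12) → add node 7 parent=5 cost=12
15. q=(5,19) nearest=7 d=7 new=(5,14) → add node 8 parent=7 cost=14
16. q=(7,19) nearest=8 d=5 new=(7,16) → add node 9 parent=8 cost=16
17. q=(19,9) nearest=9 d=12 new=(9,14) → blocked by [8,13]×[8,16], reject
18. q=(13,3) nearest=2 d=7 new=(8,3) → add node 10 parent=2 cost=6
19. q=(18,38) nearest=9 d=22 new=(9,18) → add node 11 parent=9 cost=18
20. q=(20,32) nearest=11 d=14 new=(11,20) → blocked by [11,17]×[16,20], reject
21. q=(12,22) nearest=11 d=4 new=(11,20) → blocked by [11,17]×[16,20], reject
22. q=(17,20) nearest=11 d=8 new=(11,20) → blocked by [11,17]×[16,20], reject
23. q=(23,28) nearest=11 d=14 new=(11,20) → blocked by [11,17]×[16,20], reject
24. q=(22,25) nearest=11 d=13 new=(11,20) → blocked by [11,17]×[16,20], reject
25. q=(14,18) nearest=11 d=5 new=(11,18) → blocked by [11,17]×[16,20], reject
26. q=(1,14) nearest=7 d=3 new=(2,14) → add node 12 parent=7 cost=14
27. q=(7,25) nearest=11 d=7 new=(7,20) → add node 13 parent=11 cost=20
28. q=(22,30) nearest=11 d=13 new=(11,20) → blocked by [11,17]×[16,20], reject

Parent of node 10: 2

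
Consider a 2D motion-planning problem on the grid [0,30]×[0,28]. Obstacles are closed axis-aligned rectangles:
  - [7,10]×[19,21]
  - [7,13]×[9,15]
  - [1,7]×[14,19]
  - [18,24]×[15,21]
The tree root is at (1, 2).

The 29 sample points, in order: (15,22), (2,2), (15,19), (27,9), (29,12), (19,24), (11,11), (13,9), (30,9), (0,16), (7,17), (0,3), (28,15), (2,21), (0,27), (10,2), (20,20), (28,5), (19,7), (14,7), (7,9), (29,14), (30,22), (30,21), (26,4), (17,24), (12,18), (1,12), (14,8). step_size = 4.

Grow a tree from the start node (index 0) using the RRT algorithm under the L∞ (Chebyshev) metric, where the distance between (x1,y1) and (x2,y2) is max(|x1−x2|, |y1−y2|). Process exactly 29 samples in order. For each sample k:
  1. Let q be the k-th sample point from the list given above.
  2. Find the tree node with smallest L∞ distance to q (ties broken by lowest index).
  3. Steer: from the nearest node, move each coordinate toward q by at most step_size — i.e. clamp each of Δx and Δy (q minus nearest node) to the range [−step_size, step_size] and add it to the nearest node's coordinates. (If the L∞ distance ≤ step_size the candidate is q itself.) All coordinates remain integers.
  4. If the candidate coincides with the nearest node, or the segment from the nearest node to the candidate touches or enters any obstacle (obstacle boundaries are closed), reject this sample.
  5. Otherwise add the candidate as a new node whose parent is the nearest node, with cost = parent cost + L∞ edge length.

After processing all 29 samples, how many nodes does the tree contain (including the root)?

Node count: 17

1. q=(15,22) nearest=0 d=20 new=(5,6) → add node 1 parent=0 cost=4
2. q=(2,2) nearest=0 d=1 new=(2,2) → add node 2 parent=0 cost=1
3. q=(15,19) nearest=1 d=13 new=(9,10) → blocked by [7,13]×[9,15], reject
4. q=(27,9) nearest=1 d=22 new=(9,9) → blocked by [7,13]×[9,15], reject
5. q=(29,12) nearest=1 d=24 new=(9,10) → blocked by [7,13]×[9,15], reject
6. q=(19,24) nearest=1 d=18 new=(9,10) → blocked by [7,13]×[9,15], reject
7. q=(11,11) nearest=1 d=6 new=(9,10) → blocked by [7,13]×[9,15], reject
8. q=(13,9) nearest=1 d=8 new=(9,9) → blocked by [7,13]×[9,15], reject
9. q=(30,9) nearest=1 d=25 new=(9,9) → blocked by [7,13]×[9,15], reject
10. q=(0,16) nearest=1 d=10 new=(1,10) → add node 3 parent=1 cost=8
11. q=(7,17) nearest=3 d=7 new=(5,14) → blocked by [1,7]×[14,19], reject
12. q=(0,3) nearest=0 d=1 new=(0,3) → add node 4 parent=0 cost=1
13. q=(28,15) nearest=1 d=23 new=(9,10) → blocked by [7,13]×[9,15], reject
14. q=(2,21) nearest=3 d=11 new=(2,14) → blocked by [1,7]×[14,19], reject
15. q=(0,27) nearest=3 d=17 new=(0,14) → add node 5 parent=3 cost=12
16. q=(10,2) nearest=1 d=5 new=(9,2) → add node 6 parent=1 cost=8
17. q=(20,20) nearest=1 d=15 new=(9,10) → blocked by [7,13]×[9,15], reject
18. q=(28,5) nearest=6 d=19 new=(13,5) → add node 7 parent=6 cost=12
19. q=(19,7) nearest=7 d=6 new=(17,7) → add node 8 parent=7 cost=16
20. q=(14,7) nearest=7 d=2 new=(14,7) → add node 9 parent=7 cost=14
21. q=(7,9) nearest=1 d=3 new=(7,9) → blocked by [7,13]×[9,15], reject
22. q=(29,14) nearest=8 d=12 new=(21,11) → add node 10 parent=8 cost=20
23. q=(30,22) nearest=10 d=11 new=(25,15) → add node 11 parent=10 cost=24
24. q=(30,21) nearest=11 d=6 new=(29,19) → add node 12 parent=11 cost=28
25. q=(26,4) nearest=10 d=7 new=(25,7) → add node 13 parent=10 cost=24
26. q=(17,24) nearest=11 d=9 new=(21,19) → blocked by [18,24]×[15,21], reject
27. q=(12,18) nearest=10 d=9 new=(17,15) → add node 14 parent=10 cost=24
28. q=(1,12) nearest=3 d=2 new=(1,12) → add node 15 parent=3 cost=10
29. q=(14,8) nearest=9 d=1 new=(14,8) → add node 16 parent=9 cost=15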